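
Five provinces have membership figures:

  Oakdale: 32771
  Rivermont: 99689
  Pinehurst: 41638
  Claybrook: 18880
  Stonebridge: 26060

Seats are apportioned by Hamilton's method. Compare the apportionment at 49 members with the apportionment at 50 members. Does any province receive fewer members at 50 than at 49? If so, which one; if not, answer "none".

At 49 seats: Oakdale 8, Rivermont 22, Pinehurst 9, Claybrook 4, Stonebridge 6.
At 50 seats: Oakdale 7, Rivermont 23, Pinehurst 10, Claybrook 4, Stonebridge 6.
Oakdale drops from 8 to 7.

Oakdale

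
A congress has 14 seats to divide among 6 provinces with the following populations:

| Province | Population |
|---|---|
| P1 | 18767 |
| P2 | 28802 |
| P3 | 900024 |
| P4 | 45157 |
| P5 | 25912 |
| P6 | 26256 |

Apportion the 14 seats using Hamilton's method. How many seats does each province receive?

P1 0, P2 1, P3 12, P4 1, P5 0, P6 0

Standard divisor: 1044918 ÷ 14 = 74637.
Standard quotas: P1 0.2514, P2 0.3859, P3 12.0587, P4 0.6050, P5 0.3472, P6 0.3518.
Lower quotas: P1 0, P2 0, P3 12, P4 0, P5 0, P6 0 (sum 12, leaving 2 seats).
Remainders in descending order: P4 0.6050, P2 0.3859, P6 0.3518, P5 0.3472, P1 0.2514, P3 0.0587.
The surplus seats go to P4, P2.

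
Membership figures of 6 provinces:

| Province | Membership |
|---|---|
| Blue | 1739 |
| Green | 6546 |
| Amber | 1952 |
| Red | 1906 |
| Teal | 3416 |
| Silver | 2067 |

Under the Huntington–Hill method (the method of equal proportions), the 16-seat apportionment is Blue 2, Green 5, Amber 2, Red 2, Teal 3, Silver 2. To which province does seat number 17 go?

Priority for the next seat is population ÷ (√(s·(s+1))).
Priorities: Blue 709.944, Green 1195.131, Amber 796.901, Red 778.121, Teal 986.114, Silver 843.849.
Highest priority: Green.

Green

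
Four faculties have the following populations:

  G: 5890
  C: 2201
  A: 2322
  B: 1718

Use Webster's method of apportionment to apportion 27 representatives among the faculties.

G=13; C=5; A=5; B=4

Standard divisor 12131/27 ≈ 449.296; standard quotas: G 13.109, C 4.899, A 5.168, B 3.824.
Rounding to the nearest integer gives G 13, C 5, A 5, B 4 — total 27, matching the house size, so no adjustment is needed.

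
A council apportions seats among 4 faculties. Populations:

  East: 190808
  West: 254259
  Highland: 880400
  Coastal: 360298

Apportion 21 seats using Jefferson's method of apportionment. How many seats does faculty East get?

Standard divisor 1685765/21 ≈ 80274.524; standard quotas: East 2.377, West 3.167, Highland 10.967, Coastal 4.488.
Rounding down gives 2, 3, 10, 4 = 19 seats, so the divisor must be adjusted.
With modified divisor 72700: modified quotas East 2.625, West 3.497, Highland 12.110, Coastal 4.956.
Rounding down: East 2, West 3, Highland 12, Coastal 4 (total 21).
East receives 2.

2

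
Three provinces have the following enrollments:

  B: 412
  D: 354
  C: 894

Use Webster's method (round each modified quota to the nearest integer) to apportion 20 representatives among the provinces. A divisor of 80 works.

With modified divisor 80: modified quotas B 5.150, D 4.425, C 11.175.
Rounding to the nearest integer: B 5, D 4, C 11 (total 20).

B 5, D 4, C 11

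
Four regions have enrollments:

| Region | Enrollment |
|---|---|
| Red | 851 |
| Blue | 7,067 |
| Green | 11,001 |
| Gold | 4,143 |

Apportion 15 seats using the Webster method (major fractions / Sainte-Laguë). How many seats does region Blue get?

4

Standard divisor 23062/15 ≈ 1537.467; standard quotas: Red 0.554, Blue 4.597, Green 7.155, Gold 2.695.
Rounding to the nearest integer gives 1, 5, 7, 3 = 16 seats, so the divisor must be adjusted.
With modified divisor 1600: modified quotas Red 0.532, Blue 4.417, Green 6.876, Gold 2.589.
Rounding to the nearest integer: Red 1, Blue 4, Green 7, Gold 3 (total 15).
Blue receives 4.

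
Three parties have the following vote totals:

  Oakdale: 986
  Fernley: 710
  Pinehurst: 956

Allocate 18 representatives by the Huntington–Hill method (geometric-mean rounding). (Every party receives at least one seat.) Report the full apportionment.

Oakdale 7, Fernley 5, Pinehurst 6

With divisor 150: modified quotas Oakdale 6.573, Fernley 4.733, Pinehurst 6.373.
Geometric-mean thresholds: Oakdale √(6·7)=6.481, Fernley √(4·5)=4.472, Pinehurst √(6·7)=6.481.
Each quota rounded against its threshold gives Oakdale 7, Fernley 5, Pinehurst 6 (total 18).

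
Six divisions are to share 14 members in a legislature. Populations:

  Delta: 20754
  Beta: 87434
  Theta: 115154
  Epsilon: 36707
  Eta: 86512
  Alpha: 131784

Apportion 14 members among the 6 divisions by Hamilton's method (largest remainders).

The standard divisor is 478345/14 ≈ 34167.5.
Standard quotas: Delta 0.6074, Beta 2.5590, Theta 3.3703, Epsilon 1.0743, Eta 2.5320, Alpha 3.8570.
Lower quotas: Delta 0, Beta 2, Theta 3, Epsilon 1, Eta 2, Alpha 3 (sum 11, leaving 3 seats).
Remainders in descending order: Alpha 0.8570, Delta 0.6074, Beta 0.5590, Eta 0.5320, Theta 0.3703, Epsilon 0.0743.
The surplus seats go to Alpha, Delta, Beta.

Delta 1; Beta 3; Theta 3; Epsilon 1; Eta 2; Alpha 4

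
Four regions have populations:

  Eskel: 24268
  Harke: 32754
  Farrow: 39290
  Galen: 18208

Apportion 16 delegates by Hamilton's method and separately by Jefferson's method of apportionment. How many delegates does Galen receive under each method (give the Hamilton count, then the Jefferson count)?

3 and 2

Hamilton: Eskel 3, Harke 5, Farrow 5, Galen 3.
Jefferson: Eskel 3, Harke 5, Farrow 6, Galen 2.
Galen gets 3 under Hamilton and 2 under Jefferson.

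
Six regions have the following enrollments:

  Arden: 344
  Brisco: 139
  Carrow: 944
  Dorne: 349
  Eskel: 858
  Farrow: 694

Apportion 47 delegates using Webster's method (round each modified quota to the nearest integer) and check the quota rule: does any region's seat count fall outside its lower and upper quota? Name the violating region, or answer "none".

Standard quotas: Arden 4.858, Brisco 1.963, Carrow 13.332, Dorne 4.929, Eskel 12.117, Farrow 9.801.
Webster allocation: Arden 5, Brisco 2, Carrow 13, Dorne 5, Eskel 12, Farrow 10.
Every allocation lies between the lower and upper quota.

none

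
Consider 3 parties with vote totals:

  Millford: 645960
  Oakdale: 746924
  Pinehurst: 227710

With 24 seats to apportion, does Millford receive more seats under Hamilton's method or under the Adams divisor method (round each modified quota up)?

Hamilton

Hamilton: Millford 10, Oakdale 11, Pinehurst 3.
Adams: Millford 9, Oakdale 11, Pinehurst 4.
Millford gets 10 under Hamilton and 9 under Adams.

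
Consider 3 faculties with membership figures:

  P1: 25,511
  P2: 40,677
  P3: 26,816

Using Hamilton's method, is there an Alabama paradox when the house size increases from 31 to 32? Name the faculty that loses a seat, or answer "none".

none

At 31 seats: P1 8, P2 14, P3 9.
At 32 seats: P1 9, P2 14, P3 9.
No faculty's allocation decreased.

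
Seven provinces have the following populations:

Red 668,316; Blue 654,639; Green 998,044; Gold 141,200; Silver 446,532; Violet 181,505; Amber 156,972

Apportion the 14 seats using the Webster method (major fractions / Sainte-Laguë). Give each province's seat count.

Red 3, Blue 2, Green 4, Gold 1, Silver 2, Violet 1, Amber 1

Standard divisor 3247208/14 ≈ 231943.429; standard quotas: Red 2.881, Blue 2.822, Green 4.303, Gold 0.609, Silver 1.925, Violet 0.783, Amber 0.677.
Rounding to the nearest integer gives 3, 3, 4, 1, 2, 1, 1 = 15 seats, so the divisor must be adjusted.
With modified divisor 264600: modified quotas Red 2.526, Blue 2.474, Green 3.772, Gold 0.534, Silver 1.688, Violet 0.686, Amber 0.593.
Rounding to the nearest integer: Red 3, Blue 2, Green 4, Gold 1, Silver 2, Violet 1, Amber 1 (total 14).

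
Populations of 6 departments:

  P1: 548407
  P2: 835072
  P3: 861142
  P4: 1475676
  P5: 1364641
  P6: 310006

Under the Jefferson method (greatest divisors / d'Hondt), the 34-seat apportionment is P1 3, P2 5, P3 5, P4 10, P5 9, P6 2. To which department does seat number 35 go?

Priority for the next seat is population ÷ (current seats + 1).
Priorities: P1 137101.750, P2 139178.667, P3 143523.667, P4 134152.364, P5 136464.100, P6 103335.333.
Highest priority: P3.

P3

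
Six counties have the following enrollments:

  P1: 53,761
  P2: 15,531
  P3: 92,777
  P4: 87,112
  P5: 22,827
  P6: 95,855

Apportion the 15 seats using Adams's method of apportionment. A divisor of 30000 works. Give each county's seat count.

With modified divisor 30000: modified quotas P1 1.792, P2 0.518, P3 3.093, P4 2.904, P5 0.761, P6 3.195.
Rounding up: P1 2, P2 1, P3 4, P4 3, P5 1, P6 4 (total 15).

P1: 2, P2: 1, P3: 4, P4: 3, P5: 1, P6: 4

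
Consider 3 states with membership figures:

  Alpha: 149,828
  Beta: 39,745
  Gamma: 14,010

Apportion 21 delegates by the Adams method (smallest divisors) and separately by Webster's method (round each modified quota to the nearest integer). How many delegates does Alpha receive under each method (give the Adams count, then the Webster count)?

15 and 16

Adams: Alpha 15, Beta 4, Gamma 2.
Webster: Alpha 16, Beta 4, Gamma 1.
Alpha gets 15 under Adams and 16 under Webster.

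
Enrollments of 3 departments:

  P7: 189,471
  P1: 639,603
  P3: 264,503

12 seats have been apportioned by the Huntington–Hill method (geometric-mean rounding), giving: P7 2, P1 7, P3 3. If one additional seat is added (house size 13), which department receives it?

Priority for the next seat is population ÷ (√(s·(s+1))).
Priorities: P7 77351.212, P1 85470.546, P3 76355.439.
Highest priority: P1.

P1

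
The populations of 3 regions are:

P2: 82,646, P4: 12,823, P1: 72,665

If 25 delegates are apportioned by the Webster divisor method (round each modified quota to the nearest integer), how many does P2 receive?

12

Standard divisor 168134/25 ≈ 6725.36; standard quotas: P2 12.289, P4 1.907, P1 10.805.
Rounding to the nearest integer gives P2 12, P4 2, P1 11 — total 25, matching the house size, so no adjustment is needed.
P2 receives 12.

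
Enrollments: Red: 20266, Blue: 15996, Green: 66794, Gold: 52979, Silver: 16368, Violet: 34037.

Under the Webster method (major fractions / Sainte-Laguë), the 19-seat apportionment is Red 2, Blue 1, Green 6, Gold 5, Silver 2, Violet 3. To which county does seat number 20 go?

Priority for the next seat is population ÷ (current seats + 0.5).
Priorities: Red 8106.400, Blue 10664.000, Green 10276.000, Gold 9632.545, Silver 6547.200, Violet 9724.857.
Highest priority: Blue.

Blue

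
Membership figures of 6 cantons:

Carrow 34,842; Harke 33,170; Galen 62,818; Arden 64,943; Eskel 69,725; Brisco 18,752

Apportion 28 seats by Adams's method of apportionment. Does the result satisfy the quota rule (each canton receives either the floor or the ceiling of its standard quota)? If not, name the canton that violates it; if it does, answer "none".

none

Standard quotas: Carrow 3.432, Harke 3.267, Galen 6.188, Arden 6.397, Eskel 6.868, Brisco 1.847.
Adams allocation: Carrow 4, Harke 3, Galen 6, Arden 6, Eskel 7, Brisco 2.
Every allocation lies between the lower and upper quota.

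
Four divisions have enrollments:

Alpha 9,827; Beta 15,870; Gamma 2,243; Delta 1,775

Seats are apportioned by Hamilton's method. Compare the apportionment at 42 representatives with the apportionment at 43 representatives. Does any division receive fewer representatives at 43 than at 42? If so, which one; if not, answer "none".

At 42 seats: Alpha 14, Beta 22, Gamma 3, Delta 3.
At 43 seats: Alpha 14, Beta 23, Gamma 3, Delta 3.
No division's allocation decreased.

none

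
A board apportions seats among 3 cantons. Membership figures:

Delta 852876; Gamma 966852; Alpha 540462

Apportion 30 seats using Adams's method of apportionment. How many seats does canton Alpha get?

7

Standard divisor 2360190/30 ≈ 78673; standard quotas: Delta 10.841, Gamma 12.290, Alpha 6.870.
Rounding up gives 11, 13, 7 = 31 seats, so the divisor must be adjusted.
With modified divisor 82900: modified quotas Delta 10.288, Gamma 11.663, Alpha 6.519.
Rounding up: Delta 11, Gamma 12, Alpha 7 (total 30).
Alpha receives 7.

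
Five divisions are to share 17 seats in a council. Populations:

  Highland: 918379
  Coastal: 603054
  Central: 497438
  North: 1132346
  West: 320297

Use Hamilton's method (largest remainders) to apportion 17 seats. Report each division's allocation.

Total 3471514; standard divisor 3471514/17 ≈ 204206.706.
Standard quotas: Highland 4.4973, Coastal 2.9532, Central 2.4360, North 5.5451, West 1.5685.
Lower quotas: Highland 4, Coastal 2, Central 2, North 5, West 1 (sum 14, leaving 3 seats).
Remainders in descending order: Coastal 0.9532, West 0.5685, North 0.5451, Highland 0.4973, Central 0.4360.
Largest remainders: Coastal, West, North receive the extra seats.

Highland=4; Coastal=3; Central=2; North=6; West=2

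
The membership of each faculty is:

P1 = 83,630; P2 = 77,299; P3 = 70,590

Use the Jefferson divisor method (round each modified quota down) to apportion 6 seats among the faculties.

Standard divisor 231519/6 ≈ 38586.5; standard quotas: P1 2.167, P2 2.003, P3 1.829.
Rounding down gives 2, 2, 1 = 5 seats, so the divisor must be adjusted.
With modified divisor 31600: modified quotas P1 2.647, P2 2.446, P3 2.234.
Rounding down: P1 2, P2 2, P3 2 (total 6).

P1=2, P2=2, P3=2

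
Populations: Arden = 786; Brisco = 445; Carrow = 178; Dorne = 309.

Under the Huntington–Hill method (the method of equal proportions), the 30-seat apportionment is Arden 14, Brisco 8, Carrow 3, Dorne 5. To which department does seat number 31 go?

Priority for the next seat is population ÷ (√(s·(s+1))).
Priorities: Arden 54.239, Brisco 52.444, Carrow 51.384, Dorne 56.415.
Highest priority: Dorne.

Dorne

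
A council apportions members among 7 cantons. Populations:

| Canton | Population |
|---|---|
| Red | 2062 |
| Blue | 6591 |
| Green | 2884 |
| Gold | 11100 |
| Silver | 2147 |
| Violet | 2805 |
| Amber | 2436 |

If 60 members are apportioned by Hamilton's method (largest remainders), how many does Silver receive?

4

Total 30025; standard divisor 30025/60 ≈ 500.417.
Standard quotas: Red 4.1206, Blue 13.1710, Green 5.7632, Gold 22.1815, Silver 4.2904, Violet 5.6053, Amber 4.8679.
Lower quotas: Red 4, Blue 13, Green 5, Gold 22, Silver 4, Violet 5, Amber 4 (sum 57, leaving 3 seats).
Remainders in descending order: Amber 0.8679, Green 0.7632, Violet 0.6053, Silver 0.2904, Gold 0.1815, Blue 0.1710, Red 0.1206.
The surplus seats go to Amber, Green, Violet.
Silver receives 4.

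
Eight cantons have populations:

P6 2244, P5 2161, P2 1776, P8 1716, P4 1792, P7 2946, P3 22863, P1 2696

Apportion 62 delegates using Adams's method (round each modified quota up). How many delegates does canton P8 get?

3

Standard divisor 38194/62 ≈ 616.032; standard quotas: P6 3.643, P5 3.508, P2 2.883, P8 2.786, P4 2.909, P7 4.782, P3 37.113, P1 4.376.
Rounding up gives 4, 4, 3, 3, 3, 5, 38, 5 = 65 seats, so the divisor must be adjusted.
With modified divisor 660: modified quotas P6 3.400, P5 3.274, P2 2.691, P8 2.600, P4 2.715, P7 4.464, P3 34.641, P1 4.085.
Rounding up: P6 4, P5 4, P2 3, P8 3, P4 3, P7 5, P3 35, P1 5 (total 62).
P8 receives 3.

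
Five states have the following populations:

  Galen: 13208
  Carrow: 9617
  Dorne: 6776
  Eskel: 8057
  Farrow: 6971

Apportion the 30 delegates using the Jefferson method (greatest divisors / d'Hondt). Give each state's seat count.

Standard divisor 44629/30 ≈ 1487.633; standard quotas: Galen 8.879, Carrow 6.465, Dorne 4.555, Eskel 5.416, Farrow 4.686.
Rounding down gives 8, 6, 4, 5, 4 = 27 seats, so the divisor must be adjusted.
With modified divisor 1365: modified quotas Galen 9.676, Carrow 7.045, Dorne 4.964, Eskel 5.903, Farrow 5.107.
Rounding down: Galen 9, Carrow 7, Dorne 4, Eskel 5, Farrow 5 (total 30).

Galen 9; Carrow 7; Dorne 4; Eskel 5; Farrow 5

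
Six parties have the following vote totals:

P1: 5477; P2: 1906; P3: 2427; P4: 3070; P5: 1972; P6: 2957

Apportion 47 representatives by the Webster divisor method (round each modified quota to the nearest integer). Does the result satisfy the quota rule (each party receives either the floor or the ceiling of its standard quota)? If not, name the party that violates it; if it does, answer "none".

none

Standard quotas: P1 14.454, P2 5.030, P3 6.405, P4 8.102, P5 5.204, P6 7.804.
Webster allocation: P1 15, P2 5, P3 6, P4 8, P5 5, P6 8.
Every allocation lies between the lower and upper quota.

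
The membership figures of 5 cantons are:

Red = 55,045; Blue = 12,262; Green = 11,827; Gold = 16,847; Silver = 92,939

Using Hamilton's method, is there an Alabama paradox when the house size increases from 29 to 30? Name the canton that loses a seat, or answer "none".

Gold

At 29 seats: Red 8, Blue 2, Green 2, Gold 3, Silver 14.
At 30 seats: Red 9, Blue 2, Green 2, Gold 2, Silver 15.
Gold drops from 3 to 2.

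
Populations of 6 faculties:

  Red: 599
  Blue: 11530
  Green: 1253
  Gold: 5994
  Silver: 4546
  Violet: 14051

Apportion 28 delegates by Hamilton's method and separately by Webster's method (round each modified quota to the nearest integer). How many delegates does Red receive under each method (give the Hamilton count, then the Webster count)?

Hamilton: Red 1, Blue 9, Green 1, Gold 4, Silver 3, Violet 10.
Webster: Red 0, Blue 9, Green 1, Gold 4, Silver 3, Violet 11.
Red gets 1 under Hamilton and 0 under Webster.

1 and 0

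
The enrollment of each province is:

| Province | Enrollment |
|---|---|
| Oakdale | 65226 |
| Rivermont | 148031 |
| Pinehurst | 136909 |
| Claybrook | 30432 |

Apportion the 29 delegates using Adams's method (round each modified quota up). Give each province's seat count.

Standard divisor 380598/29 ≈ 13124.069; standard quotas: Oakdale 4.970, Rivermont 11.279, Pinehurst 10.432, Claybrook 2.319.
Rounding up gives 5, 12, 11, 3 = 31 seats, so the divisor must be adjusted.
With modified divisor 14200: modified quotas Oakdale 4.593, Rivermont 10.425, Pinehurst 9.641, Claybrook 2.143.
Rounding up: Oakdale 5, Rivermont 11, Pinehurst 10, Claybrook 3 (total 29).

Oakdale 5, Rivermont 11, Pinehurst 10, Claybrook 3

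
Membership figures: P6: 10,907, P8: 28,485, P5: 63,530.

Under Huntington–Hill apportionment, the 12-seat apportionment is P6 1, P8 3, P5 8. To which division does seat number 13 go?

Priority for the next seat is population ÷ (√(s·(s+1))).
Priorities: P6 7712.414, P8 8222.911, P5 7487.082.
Highest priority: P8.

P8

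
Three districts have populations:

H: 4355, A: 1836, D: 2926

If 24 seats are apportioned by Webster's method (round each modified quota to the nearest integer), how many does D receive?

8

Standard divisor 9117/24 ≈ 379.875; standard quotas: H 11.464, A 4.833, D 7.703.
Rounding to the nearest integer gives H 11, A 5, D 8 — total 24, matching the house size, so no adjustment is needed.
D receives 8.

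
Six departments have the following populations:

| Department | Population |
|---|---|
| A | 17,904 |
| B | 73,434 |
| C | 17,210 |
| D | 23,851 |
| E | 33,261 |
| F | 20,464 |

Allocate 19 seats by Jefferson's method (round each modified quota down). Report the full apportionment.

A: 2, B: 8, C: 2, D: 2, E: 3, F: 2

Standard divisor 186124/19 ≈ 9796; standard quotas: A 1.828, B 7.496, C 1.757, D 2.435, E 3.395, F 2.089.
Rounding down gives 1, 7, 1, 2, 3, 2 = 16 seats, so the divisor must be adjusted.
With modified divisor 8500: modified quotas A 2.106, B 8.639, C 2.025, D 2.806, E 3.913, F 2.408.
Rounding down: A 2, B 8, C 2, D 2, E 3, F 2 (total 19).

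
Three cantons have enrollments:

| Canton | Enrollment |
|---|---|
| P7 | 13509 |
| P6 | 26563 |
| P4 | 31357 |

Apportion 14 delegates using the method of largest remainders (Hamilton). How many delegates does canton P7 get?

3

Total 71429; standard divisor 71429/14 ≈ 5102.071.
Standard quotas: P7 2.6477, P6 5.2063, P4 6.1459.
Lower quotas: P7 2, P6 5, P4 6 (sum 13, leaving 1 seat).
Remainders in descending order: P7 0.6477, P6 0.2063, P4 0.1459.
Largest remainder: P7 receives the extra seat.
P7 receives 3.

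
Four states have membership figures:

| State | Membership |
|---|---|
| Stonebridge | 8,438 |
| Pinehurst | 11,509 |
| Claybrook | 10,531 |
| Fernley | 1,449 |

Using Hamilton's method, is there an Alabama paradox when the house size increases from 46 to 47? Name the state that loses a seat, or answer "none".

At 46 seats: Stonebridge 12, Pinehurst 17, Claybrook 15, Fernley 2.
At 47 seats: Stonebridge 12, Pinehurst 17, Claybrook 16, Fernley 2.
No state's allocation decreased.

none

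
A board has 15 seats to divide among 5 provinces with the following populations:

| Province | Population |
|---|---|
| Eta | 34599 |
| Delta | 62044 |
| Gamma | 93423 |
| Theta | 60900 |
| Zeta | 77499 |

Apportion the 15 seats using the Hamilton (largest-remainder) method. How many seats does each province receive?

Standard divisor: 328465 ÷ 15 ≈ 21897.667.
Standard quotas: Eta 1.5800, Delta 2.8334, Gamma 4.2663, Theta 2.7811, Zeta 3.5391.
Lower quotas: Eta 1, Delta 2, Gamma 4, Theta 2, Zeta 3 (sum 12, leaving 3 seats).
Remainders in descending order: Delta 0.8334, Theta 0.7811, Eta 0.5800, Zeta 0.5391, Gamma 0.2663.
Largest remainders: Delta, Theta, Eta receive the extra seats.

Eta: 2, Delta: 3, Gamma: 4, Theta: 3, Zeta: 3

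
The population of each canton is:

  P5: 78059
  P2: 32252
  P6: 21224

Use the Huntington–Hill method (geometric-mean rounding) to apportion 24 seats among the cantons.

With divisor 5586: modified quotas P5 13.974, P2 5.774, P6 3.799.
Geometric-mean thresholds: P5 √(13·14)=13.491, P2 √(5·6)=5.477, P6 √(3·4)=3.464.
Each quota rounded against its threshold gives P5 14, P2 6, P6 4 (total 24).

P5: 14; P2: 6; P6: 4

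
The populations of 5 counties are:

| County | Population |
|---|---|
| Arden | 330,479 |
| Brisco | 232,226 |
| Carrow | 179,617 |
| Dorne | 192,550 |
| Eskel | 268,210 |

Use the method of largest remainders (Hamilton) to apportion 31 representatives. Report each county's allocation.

The standard divisor is 1203082/31 ≈ 38809.097.
Standard quotas: Arden 8.5155, Brisco 5.9838, Carrow 4.6282, Dorne 4.9615, Eskel 6.9110.
Lower quotas: Arden 8, Brisco 5, Carrow 4, Dorne 4, Eskel 6 (sum 27, leaving 4 seats).
Remainders in descending order: Brisco 0.9838, Dorne 0.9615, Eskel 0.9110, Carrow 0.6282, Arden 0.5155.
The surplus seats go to Brisco, Dorne, Eskel, Carrow.

Arden=8, Brisco=6, Carrow=5, Dorne=5, Eskel=7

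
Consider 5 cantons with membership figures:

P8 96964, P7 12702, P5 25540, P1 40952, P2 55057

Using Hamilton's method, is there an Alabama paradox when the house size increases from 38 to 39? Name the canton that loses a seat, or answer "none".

At 38 seats: P8 16, P7 2, P5 4, P1 7, P2 9.
At 39 seats: P8 17, P7 2, P5 4, P1 7, P2 9.
No canton's allocation decreased.

none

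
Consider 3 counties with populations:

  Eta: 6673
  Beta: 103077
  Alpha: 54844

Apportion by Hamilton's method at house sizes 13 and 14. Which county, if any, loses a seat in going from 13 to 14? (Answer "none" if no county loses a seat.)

At 13 seats: Eta 1, Beta 8, Alpha 4.
At 14 seats: Eta 0, Beta 9, Alpha 5.
Eta drops from 1 to 0.

Eta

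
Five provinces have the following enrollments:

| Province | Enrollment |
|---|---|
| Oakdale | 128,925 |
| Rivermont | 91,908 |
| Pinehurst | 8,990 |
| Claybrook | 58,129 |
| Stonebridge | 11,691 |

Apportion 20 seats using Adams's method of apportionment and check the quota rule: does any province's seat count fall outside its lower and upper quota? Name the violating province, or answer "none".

none

Standard quotas: Oakdale 8.605, Rivermont 6.135, Pinehurst 0.600, Claybrook 3.880, Stonebridge 0.780.
Adams allocation: Oakdale 8, Rivermont 6, Pinehurst 1, Claybrook 4, Stonebridge 1.
Every allocation lies between the lower and upper quota.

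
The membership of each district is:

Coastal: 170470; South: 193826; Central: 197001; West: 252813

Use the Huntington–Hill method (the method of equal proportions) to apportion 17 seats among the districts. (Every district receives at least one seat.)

With divisor 47684: modified quotas Coastal 3.575, South 4.065, Central 4.131, West 5.302.
Geometric-mean thresholds: Coastal √(3·4)=3.464, South √(4·5)=4.472, Central √(4·5)=4.472, West √(5·6)=5.477.
Each quota rounded against its threshold gives Coastal 4, South 4, Central 4, West 5 (total 17).

Coastal 4; South 4; Central 4; West 5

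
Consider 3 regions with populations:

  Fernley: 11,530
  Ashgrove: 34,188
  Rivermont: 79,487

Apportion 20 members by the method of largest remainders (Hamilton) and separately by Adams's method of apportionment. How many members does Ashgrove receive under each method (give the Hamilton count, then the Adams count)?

5 and 6

Hamilton: Fernley 2, Ashgrove 5, Rivermont 13.
Adams: Fernley 2, Ashgrove 6, Rivermont 12.
Ashgrove gets 5 under Hamilton and 6 under Adams.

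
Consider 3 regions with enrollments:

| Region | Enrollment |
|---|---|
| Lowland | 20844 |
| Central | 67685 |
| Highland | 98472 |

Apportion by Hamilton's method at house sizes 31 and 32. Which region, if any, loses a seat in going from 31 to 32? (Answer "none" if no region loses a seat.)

At 31 seats: Lowland 4, Central 11, Highland 16.
At 32 seats: Lowland 3, Central 12, Highland 17.
Lowland drops from 4 to 3.

Lowland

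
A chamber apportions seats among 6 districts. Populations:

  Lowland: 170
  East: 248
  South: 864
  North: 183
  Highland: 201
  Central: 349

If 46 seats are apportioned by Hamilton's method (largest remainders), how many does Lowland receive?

4

Standard divisor: 2015 ÷ 46 ≈ 43.804.
Standard quotas: Lowland 3.881, East 5.662, South 19.724, North 4.178, Highland 4.589, Central 7.967.
Lower quotas: Lowland 3, East 5, South 19, North 4, Highland 4, Central 7 (sum 42, leaving 4 seats).
Remainders in descending order: Central 0.967, Lowland 0.881, South 0.724, East 0.662, Highland 0.589, North 0.178.
The surplus seats go to Central, Lowland, South, East.
Lowland receives 4.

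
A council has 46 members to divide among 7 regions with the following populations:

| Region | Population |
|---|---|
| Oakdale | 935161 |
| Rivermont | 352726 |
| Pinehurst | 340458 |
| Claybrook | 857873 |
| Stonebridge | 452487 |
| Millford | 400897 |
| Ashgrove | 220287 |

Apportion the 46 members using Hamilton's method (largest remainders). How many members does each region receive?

Oakdale 12, Rivermont 5, Pinehurst 4, Claybrook 11, Stonebridge 6, Millford 5, Ashgrove 3

The standard divisor is 3559889/46 ≈ 77388.891.
Standard quotas: Oakdale 12.0839, Rivermont 4.5578, Pinehurst 4.3993, Claybrook 11.0852, Stonebridge 5.8469, Millford 5.1803, Ashgrove 2.8465.
Lower quotas: Oakdale 12, Rivermont 4, Pinehurst 4, Claybrook 11, Stonebridge 5, Millford 5, Ashgrove 2 (sum 43, leaving 3 seats).
Remainders in descending order: Stonebridge 0.8469, Ashgrove 0.8465, Rivermont 0.5578, Pinehurst 0.3993, Millford 0.1803, Claybrook 0.0852, Oakdale 0.0839.
Largest remainders: Stonebridge, Ashgrove, Rivermont receive the extra seats.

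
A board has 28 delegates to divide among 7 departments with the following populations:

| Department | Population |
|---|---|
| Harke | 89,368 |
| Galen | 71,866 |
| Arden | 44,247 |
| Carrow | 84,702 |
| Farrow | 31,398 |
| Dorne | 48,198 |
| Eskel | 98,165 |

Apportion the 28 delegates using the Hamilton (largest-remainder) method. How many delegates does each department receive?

Standard divisor: 467944 ÷ 28 ≈ 16712.286.
Standard quotas: Harke 5.3474, Galen 4.3002, Arden 2.6476, Carrow 5.0682, Farrow 1.8787, Dorne 2.8840, Eskel 5.8738.
Lower quotas: Harke 5, Galen 4, Arden 2, Carrow 5, Farrow 1, Dorne 2, Eskel 5 (sum 24, leaving 4 seats).
Remainders in descending order: Dorne 0.8840, Farrow 0.8787, Eskel 0.8738, Arden 0.6476, Harke 0.3474, Galen 0.3002, Carrow 0.0682.
Largest remainders: Dorne, Farrow, Eskel, Arden receive the extra seats.

Harke=5, Galen=4, Arden=3, Carrow=5, Farrow=2, Dorne=3, Eskel=6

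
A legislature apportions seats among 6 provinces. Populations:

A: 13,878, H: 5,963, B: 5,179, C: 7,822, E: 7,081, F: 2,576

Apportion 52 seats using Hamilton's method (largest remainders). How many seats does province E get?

Total 42499; standard divisor 42499/52 ≈ 817.288.
Standard quotas: A 16.9805, H 7.2961, B 6.3368, C 9.5707, E 8.6640, F 3.1519.
Lower quotas: A 16, H 7, B 6, C 9, E 8, F 3 (sum 49, leaving 3 seats).
Remainders in descending order: A 0.9805, E 0.6640, C 0.5707, B 0.3368, H 0.2961, F 0.1519.
Largest remainders: A, E, C receive the extra seats.
E receives 9.

9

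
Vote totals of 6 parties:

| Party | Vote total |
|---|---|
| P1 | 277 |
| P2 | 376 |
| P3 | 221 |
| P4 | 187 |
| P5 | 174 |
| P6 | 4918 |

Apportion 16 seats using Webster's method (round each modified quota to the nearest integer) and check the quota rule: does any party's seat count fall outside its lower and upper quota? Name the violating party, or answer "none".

Standard quotas: P1 0.720, P2 0.978, P3 0.575, P4 0.486, P5 0.452, P6 12.789.
Webster allocation: P1 1, P2 1, P3 1, P4 0, P5 0, P6 13.
Every allocation lies between the lower and upper quota.

none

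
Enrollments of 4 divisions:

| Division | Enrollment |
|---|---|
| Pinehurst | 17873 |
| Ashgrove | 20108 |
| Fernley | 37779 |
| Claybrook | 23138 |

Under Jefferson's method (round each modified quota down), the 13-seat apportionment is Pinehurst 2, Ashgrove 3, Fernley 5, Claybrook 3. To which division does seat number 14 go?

Fernley

Priority for the next seat is population ÷ (current seats + 1).
Priorities: Pinehurst 5957.667, Ashgrove 5027.000, Fernley 6296.500, Claybrook 5784.500.
Highest priority: Fernley.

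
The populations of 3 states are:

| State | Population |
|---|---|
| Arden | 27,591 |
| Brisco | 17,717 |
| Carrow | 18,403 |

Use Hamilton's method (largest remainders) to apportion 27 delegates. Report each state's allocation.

Standard divisor: 63711 ÷ 27 ≈ 2359.667.
Standard quotas: Arden 11.6928, Brisco 7.5083, Carrow 7.7990.
Lower quotas: Arden 11, Brisco 7, Carrow 7 (sum 25, leaving 2 seats).
Remainders in descending order: Carrow 0.7990, Arden 0.6928, Brisco 0.5083.
Largest remainders: Carrow, Arden receive the extra seats.

Arden=12, Brisco=7, Carrow=8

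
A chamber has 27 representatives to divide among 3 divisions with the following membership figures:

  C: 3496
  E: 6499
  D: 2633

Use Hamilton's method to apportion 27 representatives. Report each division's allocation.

C 7, E 14, D 6

Standard divisor: 12628 ÷ 27 ≈ 467.704.
Standard quotas: C 7.4748, E 13.8955, D 5.6296.
Lower quotas: C 7, E 13, D 5 (sum 25, leaving 2 seats).
Remainders in descending order: E 0.8955, D 0.6296, C 0.4748.
The surplus seats go to E, D.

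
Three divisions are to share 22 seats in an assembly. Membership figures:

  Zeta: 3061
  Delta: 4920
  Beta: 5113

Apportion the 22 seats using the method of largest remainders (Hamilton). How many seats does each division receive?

Zeta 5; Delta 8; Beta 9

The standard divisor is 13094/22 ≈ 595.182.
Standard quotas: Zeta 5.1430, Delta 8.2664, Beta 8.5907.
Lower quotas: Zeta 5, Delta 8, Beta 8 (sum 21, leaving 1 seat).
Remainders in descending order: Beta 0.5907, Delta 0.2664, Zeta 0.1430.
The surplus seat goes to Beta.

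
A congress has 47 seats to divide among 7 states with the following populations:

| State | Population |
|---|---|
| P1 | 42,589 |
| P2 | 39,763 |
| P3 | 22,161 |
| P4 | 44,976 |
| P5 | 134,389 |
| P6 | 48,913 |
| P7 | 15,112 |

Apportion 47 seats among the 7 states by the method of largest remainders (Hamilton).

P1: 6; P2: 5; P3: 3; P4: 6; P5: 18; P6: 7; P7: 2

Total 347903; standard divisor 347903/47 ≈ 7402.191.
Standard quotas: P1 5.7536, P2 5.3718, P3 2.9938, P4 6.0760, P5 18.1553, P6 6.6079, P7 2.0416.
Lower quotas: P1 5, P2 5, P3 2, P4 6, P5 18, P6 6, P7 2 (sum 44, leaving 3 seats).
Remainders in descending order: P3 0.9938, P1 0.7536, P6 0.6079, P2 0.3718, P5 0.1553, P4 0.0760, P7 0.0416.
The surplus seats go to P3, P1, P6.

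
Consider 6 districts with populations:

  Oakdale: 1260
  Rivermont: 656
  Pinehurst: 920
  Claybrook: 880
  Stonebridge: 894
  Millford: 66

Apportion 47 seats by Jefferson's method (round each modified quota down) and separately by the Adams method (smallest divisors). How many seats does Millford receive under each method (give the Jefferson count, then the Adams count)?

0 and 1

Jefferson: Oakdale 13, Rivermont 7, Pinehurst 9, Claybrook 9, Stonebridge 9, Millford 0.
Adams: Oakdale 12, Rivermont 7, Pinehurst 9, Claybrook 9, Stonebridge 9, Millford 1.
Millford gets 0 under Jefferson and 1 under Adams.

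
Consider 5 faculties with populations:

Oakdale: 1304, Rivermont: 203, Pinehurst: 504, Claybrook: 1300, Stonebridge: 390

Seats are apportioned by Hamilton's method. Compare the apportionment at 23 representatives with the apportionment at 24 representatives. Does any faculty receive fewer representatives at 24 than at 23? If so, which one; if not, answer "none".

At 23 seats: Oakdale 8, Rivermont 1, Pinehurst 3, Claybrook 8, Stonebridge 3.
At 24 seats: Oakdale 9, Rivermont 1, Pinehurst 3, Claybrook 8, Stonebridge 3.
No faculty's allocation decreased.

none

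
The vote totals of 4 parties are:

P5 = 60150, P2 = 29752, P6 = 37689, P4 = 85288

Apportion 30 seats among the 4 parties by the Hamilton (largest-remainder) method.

Total 212879; standard divisor 212879/30 ≈ 7095.967.
Standard quotas: P5 8.4766, P2 4.1928, P6 5.3113, P4 12.0192.
Lower quotas: P5 8, P2 4, P6 5, P4 12 (sum 29, leaving 1 seat).
Remainders in descending order: P5 0.4766, P6 0.3113, P2 0.1928, P4 0.0192.
The surplus seat goes to P5.

P5: 9, P2: 4, P6: 5, P4: 12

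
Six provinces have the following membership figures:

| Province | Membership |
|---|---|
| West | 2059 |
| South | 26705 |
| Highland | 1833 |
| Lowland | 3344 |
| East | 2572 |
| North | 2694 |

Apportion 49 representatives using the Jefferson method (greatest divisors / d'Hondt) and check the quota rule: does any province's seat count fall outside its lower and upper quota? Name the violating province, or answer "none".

South

Standard quotas: West 2.573, South 33.375, Highland 2.291, Lowland 4.179, East 3.214, North 3.367.
Jefferson allocation: West 2, South 35, Highland 2, Lowland 4, East 3, North 3.
South has quota 33.375 (lower 33, upper 34) but receives 35 — outside the quota interval.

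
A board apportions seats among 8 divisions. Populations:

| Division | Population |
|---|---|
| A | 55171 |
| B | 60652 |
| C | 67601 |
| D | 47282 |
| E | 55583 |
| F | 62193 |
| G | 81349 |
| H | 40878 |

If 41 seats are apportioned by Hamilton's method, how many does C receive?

The standard divisor is 470709/41 ≈ 11480.707.
Standard quotas: A 4.8055, B 5.2829, C 5.8882, D 4.1184, E 4.8414, F 5.4172, G 7.0857, H 3.5606.
Lower quotas: A 4, B 5, C 5, D 4, E 4, F 5, G 7, H 3 (sum 37, leaving 4 seats).
Remainders in descending order: C 0.8882, E 0.8414, A 0.8055, H 0.5606, F 0.4172, B 0.2829, D 0.1184, G 0.0857.
Largest remainders: C, E, A, H receive the extra seats.
C receives 6.

6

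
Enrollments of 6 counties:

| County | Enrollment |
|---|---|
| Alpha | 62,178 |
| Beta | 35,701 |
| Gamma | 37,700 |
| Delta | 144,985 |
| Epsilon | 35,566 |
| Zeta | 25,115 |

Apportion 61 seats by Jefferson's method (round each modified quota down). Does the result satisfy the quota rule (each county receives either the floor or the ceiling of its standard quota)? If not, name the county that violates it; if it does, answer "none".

Standard quotas: Alpha 11.115, Beta 6.382, Gamma 6.739, Delta 25.917, Epsilon 6.358, Zeta 4.489.
Jefferson allocation: Alpha 11, Beta 6, Gamma 7, Delta 27, Epsilon 6, Zeta 4.
Delta has quota 25.917 (lower 25, upper 26) but receives 27 — outside the quota interval.

Delta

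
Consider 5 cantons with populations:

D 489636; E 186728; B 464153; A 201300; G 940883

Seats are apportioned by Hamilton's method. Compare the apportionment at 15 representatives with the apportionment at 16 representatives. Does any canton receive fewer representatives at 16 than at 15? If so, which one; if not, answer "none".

A

At 15 seats: D 3, E 1, B 3, A 2, G 6.
At 16 seats: D 4, E 1, B 3, A 1, G 7.
A drops from 2 to 1.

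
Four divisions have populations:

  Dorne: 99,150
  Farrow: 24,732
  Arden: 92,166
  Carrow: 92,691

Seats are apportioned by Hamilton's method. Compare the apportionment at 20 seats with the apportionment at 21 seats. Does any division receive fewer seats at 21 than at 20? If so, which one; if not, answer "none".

none

At 20 seats: Dorne 6, Farrow 2, Arden 6, Carrow 6.
At 21 seats: Dorne 7, Farrow 2, Arden 6, Carrow 6.
No division's allocation decreased.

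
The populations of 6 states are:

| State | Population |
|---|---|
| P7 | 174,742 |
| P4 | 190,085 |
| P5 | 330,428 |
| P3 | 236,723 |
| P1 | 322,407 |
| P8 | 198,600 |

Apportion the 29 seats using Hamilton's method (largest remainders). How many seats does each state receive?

P7=3; P4=4; P5=7; P3=5; P1=6; P8=4

Standard divisor: 1452985 ÷ 29 ≈ 50102.931.
Standard quotas: P7 3.4877, P4 3.7939, P5 6.5950, P3 4.7247, P1 6.4349, P8 3.9638.
Lower quotas: P7 3, P4 3, P5 6, P3 4, P1 6, P8 3 (sum 25, leaving 4 seats).
Remainders in descending order: P8 0.9638, P4 0.7939, P3 0.7247, P5 0.5950, P7 0.4877, P1 0.4349.
Largest remainders: P8, P4, P3, P5 receive the extra seats.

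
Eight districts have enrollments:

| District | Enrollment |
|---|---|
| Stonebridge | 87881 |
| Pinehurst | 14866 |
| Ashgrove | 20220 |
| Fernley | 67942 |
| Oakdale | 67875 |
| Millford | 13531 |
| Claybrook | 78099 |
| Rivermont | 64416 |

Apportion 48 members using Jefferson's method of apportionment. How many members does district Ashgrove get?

Standard divisor 414830/48 ≈ 8642.292; standard quotas: Stonebridge 10.169, Pinehurst 1.720, Ashgrove 2.340, Fernley 7.862, Oakdale 7.854, Millford 1.566, Claybrook 9.037, Rivermont 7.454.
Rounding down gives 10, 1, 2, 7, 7, 1, 9, 7 = 44 seats, so the divisor must be adjusted.
With modified divisor 7900: modified quotas Stonebridge 11.124, Pinehurst 1.882, Ashgrove 2.559, Fernley 8.600, Oakdale 8.592, Millford 1.713, Claybrook 9.886, Rivermont 8.154.
Rounding down: Stonebridge 11, Pinehurst 1, Ashgrove 2, Fernley 8, Oakdale 8, Millford 1, Claybrook 9, Rivermont 8 (total 48).
Ashgrove receives 2.

2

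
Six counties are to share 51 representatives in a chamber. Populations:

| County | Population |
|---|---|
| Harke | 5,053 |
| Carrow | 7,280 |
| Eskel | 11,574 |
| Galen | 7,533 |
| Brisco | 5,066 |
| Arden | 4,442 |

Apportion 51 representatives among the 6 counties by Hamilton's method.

Total 40948; standard divisor 40948/51 ≈ 802.902.
Standard quotas: Harke 6.2934, Carrow 9.0671, Eskel 14.4152, Galen 9.3822, Brisco 6.3096, Arden 5.5324.
Lower quotas: Harke 6, Carrow 9, Eskel 14, Galen 9, Brisco 6, Arden 5 (sum 49, leaving 2 seats).
Remainders in descending order: Arden 0.5324, Eskel 0.4152, Galen 0.3822, Brisco 0.3096, Harke 0.2934, Carrow 0.0671.
Largest remainders: Arden, Eskel receive the extra seats.

Harke 6, Carrow 9, Eskel 15, Galen 9, Brisco 6, Arden 6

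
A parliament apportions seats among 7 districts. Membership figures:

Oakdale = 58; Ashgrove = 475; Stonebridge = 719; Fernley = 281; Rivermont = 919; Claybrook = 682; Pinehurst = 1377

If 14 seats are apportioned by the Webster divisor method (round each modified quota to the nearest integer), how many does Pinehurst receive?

4

Standard divisor 4511/14 ≈ 322.214; standard quotas: Oakdale 0.180, Ashgrove 1.474, Stonebridge 2.231, Fernley 0.872, Rivermont 2.852, Claybrook 2.117, Pinehurst 4.274.
Rounding to the nearest integer gives 0, 1, 2, 1, 3, 2, 4 = 13 seats, so the divisor must be adjusted.
With modified divisor 310: modified quotas Oakdale 0.187, Ashgrove 1.532, Stonebridge 2.319, Fernley 0.906, Rivermont 2.965, Claybrook 2.200, Pinehurst 4.442.
Rounding to the nearest integer: Oakdale 0, Ashgrove 2, Stonebridge 2, Fernley 1, Rivermont 3, Claybrook 2, Pinehurst 4 (total 14).
Pinehurst receives 4.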